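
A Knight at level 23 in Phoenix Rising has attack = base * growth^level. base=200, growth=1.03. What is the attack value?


value = base * growth^level
= 200 * 1.03^23
= 200 * 1.973587
= 394.72

394.72 attack


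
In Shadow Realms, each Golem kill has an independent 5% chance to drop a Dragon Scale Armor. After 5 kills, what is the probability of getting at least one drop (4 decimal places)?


P(at least one) = 1 - P(none) = 1 - (1-p)^n
p = 5/100 = 0.05
1 - p = 0.95
(1 - p)^5 = 0.95^5 = 0.773781
P(at least one) = 1 - 0.773781 = 0.2262

0.2262


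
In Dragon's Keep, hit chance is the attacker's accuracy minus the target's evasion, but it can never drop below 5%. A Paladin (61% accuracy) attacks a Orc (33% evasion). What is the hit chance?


accuracy - evasion = 61 - 33 = 28
Apply floor: max(28, 5) = 28
Hit chance = 28%

28%


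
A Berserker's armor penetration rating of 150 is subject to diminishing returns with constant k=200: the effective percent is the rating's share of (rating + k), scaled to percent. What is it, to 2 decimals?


effective% = rating / (rating + k) * 100
= 150 / (150 + 200) * 100
= 150 / 350 * 100
= 0.428571 * 100
= 42.86%

42.86%


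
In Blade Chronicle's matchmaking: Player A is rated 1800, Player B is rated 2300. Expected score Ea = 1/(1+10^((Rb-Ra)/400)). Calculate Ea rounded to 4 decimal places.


Elo expected score: Ea = 1/(1 + 10^((Rb-Ra)/400))
Rb - Ra = 2300 - 1800 = 500
(Rb-Ra)/400 = 500/400 = 1.25
10^1.25 = 17.782794
Ea = 1/(1 + 17.782794) = 1/18.782794 = 0.0532

0.0532


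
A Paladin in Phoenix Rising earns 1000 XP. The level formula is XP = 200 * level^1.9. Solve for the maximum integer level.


XP = 200 * level^1.9, so level = (XP / 200)^(1/1.9)
= (1000 / 200)^(1/1.9)
= 5.0^0.5263
= 2.3328
Floor: level = 2

level 2


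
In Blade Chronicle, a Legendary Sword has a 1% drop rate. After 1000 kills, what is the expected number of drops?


Expected drops = kills * (drop_rate / 100)
= 1000 * (1 / 100)
= 1000 * 0.01
= 10.0

10.0 drops


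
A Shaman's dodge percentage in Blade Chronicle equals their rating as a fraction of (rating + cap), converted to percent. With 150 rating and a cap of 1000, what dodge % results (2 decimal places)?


dodge% = 150 / (150 + 1000) * 100
= 150 / 1150 * 100
= 0.130435 * 100
= 13.04%

13.04%


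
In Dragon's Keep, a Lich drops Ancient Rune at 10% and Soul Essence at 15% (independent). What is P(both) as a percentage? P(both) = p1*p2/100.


For independent events, P(both) = P(A) * P(B)
= 10% * 15%
= 150 / 100 %
= 1.5%

1.5%


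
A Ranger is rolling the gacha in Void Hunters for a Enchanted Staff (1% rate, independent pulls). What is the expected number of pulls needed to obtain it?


Expected pulls for a geometric distribution = 1/p = 100 / rate%
= 100 / 1
= 100.0

100.0 pulls


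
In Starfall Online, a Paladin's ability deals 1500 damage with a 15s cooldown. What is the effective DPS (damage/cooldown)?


DPS = damage / cooldown
= 1500 / 15
= 100.00

100.00 DPS


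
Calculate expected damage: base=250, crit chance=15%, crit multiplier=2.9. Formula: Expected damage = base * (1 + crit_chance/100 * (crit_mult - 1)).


E[dmg] = base * (1 + crit_chance * (crit_mult - 1))
cc as decimal = 15/100 = 0.15
cm - 1 = 2.9 - 1 = 1.9
Bonus factor = 0.15 * 1.9 = 0.285
Total multiplier = 1 + 0.285 = 1.285
Expected damage = 250 * 1.285 = 321.25

321.25 damage


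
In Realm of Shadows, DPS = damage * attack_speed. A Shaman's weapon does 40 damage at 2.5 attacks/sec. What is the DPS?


DPS = damage * attack_speed
= 40 * 2.5
= 100.0

100.0 DPS


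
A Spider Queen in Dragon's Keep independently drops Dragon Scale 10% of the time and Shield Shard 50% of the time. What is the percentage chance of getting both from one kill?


For independent events, P(both) = P(A) * P(B)
= 10% * 50%
= 500 / 100 %
= 5.0%

5.0%


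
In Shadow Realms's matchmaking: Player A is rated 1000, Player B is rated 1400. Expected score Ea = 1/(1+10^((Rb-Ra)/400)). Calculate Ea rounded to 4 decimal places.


Elo expected score: Ea = 1/(1 + 10^((Rb-Ra)/400))
Rb - Ra = 1400 - 1000 = 400
(Rb-Ra)/400 = 400/400 = 1.0
10^1.0 = 10.0
Ea = 1/(1 + 10.0) = 1/11.0 = 0.0909

0.0909


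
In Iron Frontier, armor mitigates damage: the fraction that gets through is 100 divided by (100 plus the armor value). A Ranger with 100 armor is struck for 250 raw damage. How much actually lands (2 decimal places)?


actual = 250 * 100 / (100 + 100)
= 250 * 100 / 200
= 25000 / 200
= 125.00

125.00 damage


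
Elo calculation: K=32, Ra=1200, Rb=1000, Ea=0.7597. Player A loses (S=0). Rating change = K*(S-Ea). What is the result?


Elo update: delta = K * (S - Ea), where S = 0 (loses)
S - Ea = 0 - 0.7597 = -0.7597
Rating change = 32 * -0.7597
= -24.31

-24.31 rating points


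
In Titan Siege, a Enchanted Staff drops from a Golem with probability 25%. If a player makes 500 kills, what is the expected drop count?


Expected drops = kills * (drop_rate / 100)
= 500 * (25 / 100)
= 500 * 0.25
= 125.0

125.0 drops


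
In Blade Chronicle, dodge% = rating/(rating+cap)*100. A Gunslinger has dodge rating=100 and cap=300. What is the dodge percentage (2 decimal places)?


dodge% = 100 / (100 + 300) * 100
= 100 / 400 * 100
= 0.25 * 100
= 25.00%

25.00%


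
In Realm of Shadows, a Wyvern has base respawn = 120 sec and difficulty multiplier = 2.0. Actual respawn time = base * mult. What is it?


Respawn time = base * multiplier
= 120 * 2.0
= 240.0 seconds

240.0 seconds


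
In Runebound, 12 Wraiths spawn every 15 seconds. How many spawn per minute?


Spawns per minute = count * (60 / interval)
= 12 * (60 / 15)
= 12 * 4.0
= 48.0

48.0 per minute


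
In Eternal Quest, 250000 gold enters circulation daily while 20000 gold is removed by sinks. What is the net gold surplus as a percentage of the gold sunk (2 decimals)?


Net gold = 250000 - 20000 = 230000
Inflation rate = net / sunk * 100 = 230000 / 20000 * 100
= 11.5 * 100
= 1150.00%

1150.00%


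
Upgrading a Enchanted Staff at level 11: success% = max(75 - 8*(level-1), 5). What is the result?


raw_rate = 75 - 8 * (11 - 1)
= 75 - 8 * 10
= 75 - 80
= -5
Apply floor: max(-5, 5) = 5%

5%


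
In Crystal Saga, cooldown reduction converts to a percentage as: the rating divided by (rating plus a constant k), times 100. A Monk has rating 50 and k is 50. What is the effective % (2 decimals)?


effective% = rating / (rating + k) * 100
= 50 / (50 + 50) * 100
= 50 / 100 * 100
= 0.5 * 100
= 50.00%

50.00%


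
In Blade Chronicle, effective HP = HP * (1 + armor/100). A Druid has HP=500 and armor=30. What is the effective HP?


EHP = 500 * (1 + 30/100)
= 500 * (1 + 0.3)
= 500 * 1.3
= 650.0

650.0 EHP


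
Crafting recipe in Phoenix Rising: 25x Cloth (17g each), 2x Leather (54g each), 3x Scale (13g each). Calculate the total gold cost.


Cost breakdown:
  Cloth: 25 * 17 = 425
  Leather: 2 * 54 = 108
  Scale: 3 * 13 = 39
Total = 425 + 108 + 39 = 572

572 gold


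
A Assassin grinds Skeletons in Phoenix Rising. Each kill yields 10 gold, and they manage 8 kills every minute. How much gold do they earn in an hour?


Gold per minute = 10 * 8 = 80
Gold per hour = 80 * 60 = 4800

4800 gold/hour


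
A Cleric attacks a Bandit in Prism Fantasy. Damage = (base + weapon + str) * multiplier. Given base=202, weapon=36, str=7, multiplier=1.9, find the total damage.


Sum base + weapon + str = 202 + 36 + 7 = 245
Multiply by 1.9:
245 * 1.9 = 465.5

465.5 damage


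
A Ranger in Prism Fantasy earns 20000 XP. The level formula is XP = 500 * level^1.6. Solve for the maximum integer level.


XP = 500 * level^1.6, so level = (XP / 500)^(1/1.6)
= (20000 / 500)^(1/1.6)
= 40.0^0.625
= 10.0297
Floor: level = 10

level 10


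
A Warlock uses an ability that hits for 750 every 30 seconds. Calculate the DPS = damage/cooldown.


DPS = damage / cooldown
= 750 / 30
= 25.00

25.00 DPS


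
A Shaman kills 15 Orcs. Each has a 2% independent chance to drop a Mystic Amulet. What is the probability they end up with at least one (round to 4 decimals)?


P(at least one) = 1 - P(none) = 1 - (1-p)^n
p = 2/100 = 0.02
1 - p = 0.98
(1 - p)^15 = 0.98^15 = 0.738569
P(at least one) = 1 - 0.738569 = 0.2614

0.2614


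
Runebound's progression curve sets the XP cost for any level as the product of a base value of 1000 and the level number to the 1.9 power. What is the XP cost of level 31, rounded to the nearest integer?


XP = 1000 * level^1.9
Substitute level = 31:
XP = 1000 * 31^1.9
= 1000 * 681.69046
= 681690

681690 XP


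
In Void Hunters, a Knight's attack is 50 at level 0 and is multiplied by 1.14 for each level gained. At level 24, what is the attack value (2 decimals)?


value = base * growth^level
= 50 * 1.14^24
= 50 * 23.212207
= 1160.61

1160.61 attack


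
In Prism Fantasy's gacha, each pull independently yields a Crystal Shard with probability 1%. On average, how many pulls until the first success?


Expected pulls for a geometric distribution = 1/p = 100 / rate%
= 100 / 1
= 100.0

100.0 pulls


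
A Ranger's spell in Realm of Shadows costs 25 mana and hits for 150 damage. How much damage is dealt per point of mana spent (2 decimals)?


Efficiency = damage / mana
= 150 / 25
= 6.00

6.00 dmg/mana


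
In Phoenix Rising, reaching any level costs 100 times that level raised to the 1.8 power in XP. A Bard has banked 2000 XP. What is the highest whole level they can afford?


XP = 100 * level^1.8, so level = (XP / 100)^(1/1.8)
= (2000 / 100)^(1/1.8)
= 20.0^0.5556
= 5.282
Floor: level = 5

level 5


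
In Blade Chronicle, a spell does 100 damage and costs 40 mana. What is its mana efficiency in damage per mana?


Efficiency = damage / mana
= 100 / 40
= 2.50

2.50 dmg/mana


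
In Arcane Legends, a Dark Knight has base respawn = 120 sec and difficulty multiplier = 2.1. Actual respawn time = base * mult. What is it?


Respawn time = base * multiplier
= 120 * 2.1
= 252.0 seconds

252.0 seconds


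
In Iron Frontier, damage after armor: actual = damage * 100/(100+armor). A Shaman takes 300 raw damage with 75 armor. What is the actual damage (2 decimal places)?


actual = 300 * 100 / (100 + 75)
= 300 * 100 / 175
= 30000 / 175
= 171.43

171.43 damage


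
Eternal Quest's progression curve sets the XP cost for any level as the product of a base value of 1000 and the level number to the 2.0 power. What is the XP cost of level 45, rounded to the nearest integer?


XP = 1000 * level^2.0
Substitute level = 45:
XP = 1000 * 45^2.0
= 1000 * 2025.0
= 2025000

2025000 XP


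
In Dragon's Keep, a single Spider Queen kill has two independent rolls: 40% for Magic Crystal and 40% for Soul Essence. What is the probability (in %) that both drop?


For independent events, P(both) = P(A) * P(B)
= 40% * 40%
= 1600 / 100 %
= 16.0%

16.0%


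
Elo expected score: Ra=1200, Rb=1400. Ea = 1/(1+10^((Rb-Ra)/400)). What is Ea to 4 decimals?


Elo expected score: Ea = 1/(1 + 10^((Rb-Ra)/400))
Rb - Ra = 1400 - 1200 = 200
(Rb-Ra)/400 = 200/400 = 0.5
10^0.5 = 3.162278
Ea = 1/(1 + 3.162278) = 1/4.162278 = 0.2403

0.2403


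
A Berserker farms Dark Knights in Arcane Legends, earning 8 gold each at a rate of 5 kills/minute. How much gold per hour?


Gold per minute = 8 * 5 = 40
Gold per hour = 40 * 60 = 2400

2400 gold/hour


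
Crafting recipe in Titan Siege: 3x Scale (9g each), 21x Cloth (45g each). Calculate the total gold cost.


Cost breakdown:
  Scale: 3 * 9 = 27
  Cloth: 21 * 45 = 945
Total = 27 + 945 = 972

972 gold


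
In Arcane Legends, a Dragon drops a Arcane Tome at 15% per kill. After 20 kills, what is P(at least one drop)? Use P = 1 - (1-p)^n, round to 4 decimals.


P(at least one) = 1 - P(none) = 1 - (1-p)^n
p = 15/100 = 0.15
1 - p = 0.85
(1 - p)^20 = 0.85^20 = 0.038760
P(at least one) = 1 - 0.038760 = 0.9612

0.9612


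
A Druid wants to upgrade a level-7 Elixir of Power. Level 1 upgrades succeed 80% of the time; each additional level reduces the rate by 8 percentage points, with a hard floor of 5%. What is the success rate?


raw_rate = 80 - 8 * (7 - 1)
= 80 - 8 * 6
= 80 - 48
= 32
Apply floor: max(32, 5) = 32%

32%


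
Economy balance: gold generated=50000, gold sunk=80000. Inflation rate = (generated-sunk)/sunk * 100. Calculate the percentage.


Net gold = 50000 - 80000 = -30000
Inflation rate = net / sunk * 100 = -30000 / 80000 * 100
= -0.375 * 100
= -37.50%

-37.50%


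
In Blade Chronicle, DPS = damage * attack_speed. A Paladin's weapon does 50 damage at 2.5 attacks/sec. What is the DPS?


DPS = damage * attack_speed
= 50 * 2.5
= 125.0

125.0 DPS


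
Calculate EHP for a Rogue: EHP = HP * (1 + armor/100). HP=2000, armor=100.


EHP = 2000 * (1 + 100/100)
= 2000 * (1 + 1.0)
= 2000 * 2.0
= 4000.0

4000.0 EHP


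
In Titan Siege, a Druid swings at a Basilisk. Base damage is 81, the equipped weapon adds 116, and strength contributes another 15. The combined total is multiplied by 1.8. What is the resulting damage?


Sum base + weapon + str = 81 + 116 + 15 = 212
Multiply by 1.8:
212 * 1.8 = 381.6

381.6 damage


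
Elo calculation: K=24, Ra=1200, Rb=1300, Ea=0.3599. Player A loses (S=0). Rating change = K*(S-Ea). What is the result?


Elo update: delta = K * (S - Ea), where S = 0 (loses)
S - Ea = 0 - 0.3599 = -0.3599
Rating change = 24 * -0.3599
= -8.64

-8.64 rating points


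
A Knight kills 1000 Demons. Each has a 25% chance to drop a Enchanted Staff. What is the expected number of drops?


Expected drops = kills * (drop_rate / 100)
= 1000 * (25 / 100)
= 1000 * 0.25
= 250.0

250.0 drops


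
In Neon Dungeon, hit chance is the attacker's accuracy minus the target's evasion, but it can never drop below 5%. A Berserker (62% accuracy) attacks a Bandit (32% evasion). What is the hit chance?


accuracy - evasion = 62 - 32 = 30
Apply floor: max(30, 5) = 30
Hit chance = 30%

30%


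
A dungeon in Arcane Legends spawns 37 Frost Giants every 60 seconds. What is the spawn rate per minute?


Spawns per minute = count * (60 / interval)
= 37 * (60 / 60)
= 37 * 1.0
= 37.0

37.0 per minute


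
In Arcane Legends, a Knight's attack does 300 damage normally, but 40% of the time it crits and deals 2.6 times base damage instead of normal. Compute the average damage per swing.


E[dmg] = base * (1 + crit_chance * (crit_mult - 1))
cc as decimal = 40/100 = 0.4
cm - 1 = 2.6 - 1 = 1.6
Bonus factor = 0.4 * 1.6 = 0.64
Total multiplier = 1 + 0.64 = 1.64
Expected damage = 300 * 1.64 = 492.00

492.00 damage


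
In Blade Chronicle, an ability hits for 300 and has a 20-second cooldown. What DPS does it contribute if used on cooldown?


DPS = damage / cooldown
= 300 / 20
= 15.00

15.00 DPS


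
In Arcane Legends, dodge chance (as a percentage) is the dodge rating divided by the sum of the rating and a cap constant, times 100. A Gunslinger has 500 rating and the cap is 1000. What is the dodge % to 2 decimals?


dodge% = 500 / (500 + 1000) * 100
= 500 / 1500 * 100
= 0.333333 * 100
= 33.33%

33.33%


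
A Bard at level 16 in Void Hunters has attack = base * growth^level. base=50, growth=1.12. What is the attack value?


value = base * growth^level
= 50 * 1.12^16
= 50 * 6.130394
= 306.52

306.52 attack


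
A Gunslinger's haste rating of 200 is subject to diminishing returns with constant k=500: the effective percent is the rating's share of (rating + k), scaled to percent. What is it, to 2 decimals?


effective% = rating / (rating + k) * 100
= 200 / (200 + 500) * 100
= 200 / 700 * 100
= 0.285714 * 100
= 28.57%

28.57%


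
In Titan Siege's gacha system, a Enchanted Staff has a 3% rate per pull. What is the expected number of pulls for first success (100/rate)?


Expected pulls for a geometric distribution = 1/p = 100 / rate%
= 100 / 3
= 33.33

33.33 pulls


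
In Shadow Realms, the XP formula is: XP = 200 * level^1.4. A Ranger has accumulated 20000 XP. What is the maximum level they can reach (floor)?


XP = 200 * level^1.4, so level = (XP / 200)^(1/1.4)
= (20000 / 200)^(1/1.4)
= 100.0^0.7143
= 26.827
Floor: level = 26

level 26


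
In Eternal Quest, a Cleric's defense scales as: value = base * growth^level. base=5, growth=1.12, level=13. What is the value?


value = base * growth^level
= 5 * 1.12^13
= 5 * 4.363493
= 21.82

21.82 defense


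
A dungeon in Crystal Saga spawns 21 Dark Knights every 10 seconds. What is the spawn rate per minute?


Spawns per minute = count * (60 / interval)
= 21 * (60 / 10)
= 21 * 6.0
= 126.0

126.0 per minute


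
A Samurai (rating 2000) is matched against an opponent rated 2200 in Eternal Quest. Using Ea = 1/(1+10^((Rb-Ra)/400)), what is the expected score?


Elo expected score: Ea = 1/(1 + 10^((Rb-Ra)/400))
Rb - Ra = 2200 - 2000 = 200
(Rb-Ra)/400 = 200/400 = 0.5
10^0.5 = 3.162278
Ea = 1/(1 + 3.162278) = 1/4.162278 = 0.2403

0.2403


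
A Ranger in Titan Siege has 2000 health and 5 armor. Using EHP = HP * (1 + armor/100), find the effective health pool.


EHP = 2000 * (1 + 5/100)
= 2000 * (1 + 0.05)
= 2000 * 1.05
= 2100.0

2100.0 EHP


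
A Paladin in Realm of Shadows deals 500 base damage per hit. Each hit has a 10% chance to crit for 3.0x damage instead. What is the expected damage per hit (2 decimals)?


E[dmg] = base * (1 + crit_chance * (crit_mult - 1))
cc as decimal = 10/100 = 0.1
cm - 1 = 3.0 - 1 = 2.0
Bonus factor = 0.1 * 2.0 = 0.2
Total multiplier = 1 + 0.2 = 1.2
Expected damage = 500 * 1.2 = 600.00

600.00 damage


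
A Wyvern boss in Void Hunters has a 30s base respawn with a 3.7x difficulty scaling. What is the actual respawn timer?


Respawn time = base * multiplier
= 30 * 3.7
= 111.0 seconds

111.0 seconds


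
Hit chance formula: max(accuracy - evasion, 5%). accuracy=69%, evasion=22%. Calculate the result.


accuracy - evasion = 69 - 22 = 47
Apply floor: max(47, 5) = 47
Hit chance = 47%

47%


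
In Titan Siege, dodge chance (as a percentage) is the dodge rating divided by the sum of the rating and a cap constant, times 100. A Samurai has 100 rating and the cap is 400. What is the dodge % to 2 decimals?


dodge% = 100 / (100 + 400) * 100
= 100 / 500 * 100
= 0.2 * 100
= 20.00%

20.00%


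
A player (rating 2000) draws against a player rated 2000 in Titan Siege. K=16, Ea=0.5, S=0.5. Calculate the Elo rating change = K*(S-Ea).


Elo update: delta = K * (S - Ea), where S = 0.5 (draws)
S - Ea = 0.5 - 0.5 = 0.0
Rating change = 16 * 0.0
= 0.00

0.00 rating points


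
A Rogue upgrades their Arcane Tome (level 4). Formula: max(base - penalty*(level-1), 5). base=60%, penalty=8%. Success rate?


raw_rate = 60 - 8 * (4 - 1)
= 60 - 8 * 3
= 60 - 24
= 36
Apply floor: max(36, 5) = 36%

36%


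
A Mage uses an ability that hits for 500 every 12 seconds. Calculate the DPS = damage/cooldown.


DPS = damage / cooldown
= 500 / 12
= 41.67

41.67 DPS


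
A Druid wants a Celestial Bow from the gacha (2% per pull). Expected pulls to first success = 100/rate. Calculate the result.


Expected pulls for a geometric distribution = 1/p = 100 / rate%
= 100 / 2
= 50.0

50.0 pulls


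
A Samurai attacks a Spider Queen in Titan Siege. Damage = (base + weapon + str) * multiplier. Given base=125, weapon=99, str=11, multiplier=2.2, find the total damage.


Sum base + weapon + str = 125 + 99 + 11 = 235
Multiply by 2.2:
235 * 2.2 = 517.0

517.0 damage


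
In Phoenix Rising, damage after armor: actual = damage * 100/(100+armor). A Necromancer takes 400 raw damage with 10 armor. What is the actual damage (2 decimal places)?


actual = 400 * 100 / (100 + 10)
= 400 * 100 / 110
= 40000 / 110
= 363.64

363.64 damage


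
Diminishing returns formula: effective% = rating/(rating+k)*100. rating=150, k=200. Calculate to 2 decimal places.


effective% = rating / (rating + k) * 100
= 150 / (150 + 200) * 100
= 150 / 350 * 100
= 0.428571 * 100
= 42.86%

42.86%


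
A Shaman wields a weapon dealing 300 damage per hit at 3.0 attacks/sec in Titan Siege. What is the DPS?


DPS = damage * attack_speed
= 300 * 3.0
= 900.0

900.0 DPS


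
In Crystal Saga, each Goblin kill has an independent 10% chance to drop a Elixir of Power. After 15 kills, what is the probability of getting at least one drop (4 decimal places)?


P(at least one) = 1 - P(none) = 1 - (1-p)^n
p = 10/100 = 0.1
1 - p = 0.9
(1 - p)^15 = 0.9^15 = 0.205891
P(at least one) = 1 - 0.205891 = 0.7941

0.7941


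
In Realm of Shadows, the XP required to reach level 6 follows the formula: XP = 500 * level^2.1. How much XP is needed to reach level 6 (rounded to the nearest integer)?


XP = 500 * level^2.1
Substitute level = 6:
XP = 500 * 6^2.1
= 500 * 43.0643
= 21532

21532 XP


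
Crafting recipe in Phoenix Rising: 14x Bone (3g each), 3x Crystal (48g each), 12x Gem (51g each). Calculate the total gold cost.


Cost breakdown:
  Bone: 14 * 3 = 42
  Crystal: 3 * 48 = 144
  Gem: 12 * 51 = 612
Total = 42 + 144 + 612 = 798

798 gold


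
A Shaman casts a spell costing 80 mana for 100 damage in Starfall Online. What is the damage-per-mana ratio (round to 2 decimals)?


Efficiency = damage / mana
= 100 / 80
= 1.25

1.25 dmg/mana


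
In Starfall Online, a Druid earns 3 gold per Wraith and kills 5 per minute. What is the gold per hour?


Gold per minute = 3 * 5 = 15
Gold per hour = 15 * 60 = 900

900 gold/hour


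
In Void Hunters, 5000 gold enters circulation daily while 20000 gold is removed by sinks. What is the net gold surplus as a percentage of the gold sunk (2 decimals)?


Net gold = 5000 - 20000 = -15000
Inflation rate = net / sunk * 100 = -15000 / 20000 * 100
= -0.75 * 100
= -75.00%

-75.00%


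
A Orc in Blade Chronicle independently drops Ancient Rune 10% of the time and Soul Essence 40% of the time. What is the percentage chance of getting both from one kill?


For independent events, P(both) = P(A) * P(B)
= 10% * 40%
= 400 / 100 %
= 4.0%

4.0%


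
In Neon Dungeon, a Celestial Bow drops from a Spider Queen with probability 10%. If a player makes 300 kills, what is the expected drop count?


Expected drops = kills * (drop_rate / 100)
= 300 * (10 / 100)
= 300 * 0.1
= 30.0

30.0 drops


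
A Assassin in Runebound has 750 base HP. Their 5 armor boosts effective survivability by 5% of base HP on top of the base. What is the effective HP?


EHP = 750 * (1 + 5/100)
= 750 * (1 + 0.05)
= 750 * 1.05
= 787.5

787.5 EHP


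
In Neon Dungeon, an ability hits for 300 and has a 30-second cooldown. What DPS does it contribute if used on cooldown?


DPS = damage / cooldown
= 300 / 30
= 10.00

10.00 DPS


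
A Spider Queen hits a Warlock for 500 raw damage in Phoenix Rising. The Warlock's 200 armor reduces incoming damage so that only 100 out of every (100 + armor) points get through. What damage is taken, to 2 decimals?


actual = 500 * 100 / (100 + 200)
= 500 * 100 / 300
= 50000 / 300
= 166.67

166.67 damage


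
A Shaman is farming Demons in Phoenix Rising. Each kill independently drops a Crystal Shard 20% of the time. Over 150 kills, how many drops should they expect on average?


Expected drops = kills * (drop_rate / 100)
= 150 * (20 / 100)
= 150 * 0.2
= 30.0

30.0 drops


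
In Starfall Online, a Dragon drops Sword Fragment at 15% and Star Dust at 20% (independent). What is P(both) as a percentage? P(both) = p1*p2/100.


For independent events, P(both) = P(A) * P(B)
= 15% * 20%
= 300 / 100 %
= 3.0%

3.0%


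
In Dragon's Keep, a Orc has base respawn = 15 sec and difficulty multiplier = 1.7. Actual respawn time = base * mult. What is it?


Respawn time = base * multiplier
= 15 * 1.7
= 25.5 seconds

25.5 seconds


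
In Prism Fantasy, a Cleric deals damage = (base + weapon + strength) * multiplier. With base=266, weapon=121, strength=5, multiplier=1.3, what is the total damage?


Sum base + weapon + str = 266 + 121 + 5 = 392
Multiply by 1.3:
392 * 1.3 = 509.6

509.6 damage


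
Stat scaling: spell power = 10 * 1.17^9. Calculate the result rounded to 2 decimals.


value = base * growth^level
= 10 * 1.17^9
= 10 * 4.1084
= 41.08

41.08 spell power


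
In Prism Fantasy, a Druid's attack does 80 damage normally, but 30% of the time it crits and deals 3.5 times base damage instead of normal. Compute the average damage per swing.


E[dmg] = base * (1 + crit_chance * (crit_mult - 1))
cc as decimal = 30/100 = 0.3
cm - 1 = 3.5 - 1 = 2.5
Bonus factor = 0.3 * 2.5 = 0.75
Total multiplier = 1 + 0.75 = 1.75
Expected damage = 80 * 1.75 = 140.00

140.00 damage


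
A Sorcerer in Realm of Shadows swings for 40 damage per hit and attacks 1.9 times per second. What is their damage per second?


DPS = damage * attack_speed
= 40 * 1.9
= 76.0

76.0 DPS


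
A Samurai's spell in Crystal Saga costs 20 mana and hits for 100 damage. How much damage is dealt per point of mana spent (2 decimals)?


Efficiency = damage / mana
= 100 / 20
= 5.00

5.00 dmg/mana


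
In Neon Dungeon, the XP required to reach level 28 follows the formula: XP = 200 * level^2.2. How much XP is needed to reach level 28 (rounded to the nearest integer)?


XP = 200 * level^2.2
Substitute level = 28:
XP = 200 * 28^2.2
= 200 * 1526.6788
= 305336

305336 XP


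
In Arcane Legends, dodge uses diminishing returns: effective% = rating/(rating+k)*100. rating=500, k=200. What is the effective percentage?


effective% = rating / (rating + k) * 100
= 500 / (500 + 200) * 100
= 500 / 700 * 100
= 0.714286 * 100
= 71.43%

71.43%


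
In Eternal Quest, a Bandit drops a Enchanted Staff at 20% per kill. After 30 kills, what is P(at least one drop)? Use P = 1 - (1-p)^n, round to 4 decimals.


P(at least one) = 1 - P(none) = 1 - (1-p)^n
p = 20/100 = 0.2
1 - p = 0.8
(1 - p)^30 = 0.8^30 = 0.001238
P(at least one) = 1 - 0.001238 = 0.9988

0.9988


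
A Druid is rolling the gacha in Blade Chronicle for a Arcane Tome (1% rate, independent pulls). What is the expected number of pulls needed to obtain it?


Expected pulls for a geometric distribution = 1/p = 100 / rate%
= 100 / 1
= 100.0

100.0 pulls


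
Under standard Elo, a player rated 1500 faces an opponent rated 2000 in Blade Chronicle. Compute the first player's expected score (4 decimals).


Elo expected score: Ea = 1/(1 + 10^((Rb-Ra)/400))
Rb - Ra = 2000 - 1500 = 500
(Rb-Ra)/400 = 500/400 = 1.25
10^1.25 = 17.782794
Ea = 1/(1 + 17.782794) = 1/18.782794 = 0.0532

0.0532


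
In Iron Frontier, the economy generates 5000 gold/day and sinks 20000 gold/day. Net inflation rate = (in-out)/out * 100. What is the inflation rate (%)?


Net gold = 5000 - 20000 = -15000
Inflation rate = net / sunk * 100 = -15000 / 20000 * 100
= -0.75 * 100
= -75.00%

-75.00%


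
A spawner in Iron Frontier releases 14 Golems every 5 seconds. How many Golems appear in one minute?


Spawns per minute = count * (60 / interval)
= 14 * (60 / 5)
= 14 * 12.0
= 168.0

168.0 per minute


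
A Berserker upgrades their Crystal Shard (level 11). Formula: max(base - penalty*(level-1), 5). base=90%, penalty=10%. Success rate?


raw_rate = 90 - 10 * (11 - 1)
= 90 - 10 * 10
= 90 - 100
= -10
Apply floor: max(-10, 5) = 5%

5%


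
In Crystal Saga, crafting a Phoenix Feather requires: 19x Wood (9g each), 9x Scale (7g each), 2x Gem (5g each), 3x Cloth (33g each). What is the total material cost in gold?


Cost breakdown:
  Wood: 19 * 9 = 171
  Scale: 9 * 7 = 63
  Gem: 2 * 5 = 10
  Cloth: 3 * 33 = 99
Total = 171 + 63 + 10 + 99 = 343

343 gold


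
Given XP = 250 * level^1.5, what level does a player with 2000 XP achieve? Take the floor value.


XP = 250 * level^1.5, so level = (XP / 250)^(1/1.5)
= (2000 / 250)^(1/1.5)
= 8.0^0.6667
= 4.0
Floor: level = 4

level 4


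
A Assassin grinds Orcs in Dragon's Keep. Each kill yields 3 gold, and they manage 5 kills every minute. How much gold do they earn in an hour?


Gold per minute = 3 * 5 = 15
Gold per hour = 15 * 60 = 900

900 gold/hour


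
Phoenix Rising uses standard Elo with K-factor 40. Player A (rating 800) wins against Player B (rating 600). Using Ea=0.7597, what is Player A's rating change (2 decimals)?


Elo update: delta = K * (S - Ea), where S = 1 (wins)
S - Ea = 1 - 0.7597 = 0.2403
Rating change = 40 * 0.2403
= 9.61

9.61 rating points


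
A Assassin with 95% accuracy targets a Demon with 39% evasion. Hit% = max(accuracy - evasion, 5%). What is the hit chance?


accuracy - evasion = 95 - 39 = 56
Apply floor: max(56, 5) = 56
Hit chance = 56%

56%


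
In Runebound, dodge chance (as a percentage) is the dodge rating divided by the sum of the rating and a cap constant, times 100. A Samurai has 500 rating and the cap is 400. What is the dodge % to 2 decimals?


dodge% = 500 / (500 + 400) * 100
= 500 / 900 * 100
= 0.555556 * 100
= 55.56%

55.56%


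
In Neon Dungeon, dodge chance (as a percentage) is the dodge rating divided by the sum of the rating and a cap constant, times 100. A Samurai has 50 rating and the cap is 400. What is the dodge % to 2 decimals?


dodge% = 50 / (50 + 400) * 100
= 50 / 450 * 100
= 0.111111 * 100
= 11.11%

11.11%


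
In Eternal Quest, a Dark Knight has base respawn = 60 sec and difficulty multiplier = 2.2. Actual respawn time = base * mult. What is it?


Respawn time = base * multiplier
= 60 * 2.2
= 132.0 seconds

132.0 seconds


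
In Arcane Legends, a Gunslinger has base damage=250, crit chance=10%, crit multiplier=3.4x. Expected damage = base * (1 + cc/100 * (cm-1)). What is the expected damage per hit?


E[dmg] = base * (1 + crit_chance * (crit_mult - 1))
cc as decimal = 10/100 = 0.1
cm - 1 = 3.4 - 1 = 2.4
Bonus factor = 0.1 * 2.4 = 0.24
Total multiplier = 1 + 0.24 = 1.24
Expected damage = 250 * 1.24 = 310.00

310.00 damage


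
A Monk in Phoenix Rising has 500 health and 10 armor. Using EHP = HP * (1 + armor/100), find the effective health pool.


EHP = 500 * (1 + 10/100)
= 500 * (1 + 0.1)
= 500 * 1.1
= 550.0

550.0 EHP


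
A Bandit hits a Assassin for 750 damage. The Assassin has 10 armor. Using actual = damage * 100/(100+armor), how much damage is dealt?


actual = 750 * 100 / (100 + 10)
= 750 * 100 / 110
= 75000 / 110
= 681.82

681.82 damage


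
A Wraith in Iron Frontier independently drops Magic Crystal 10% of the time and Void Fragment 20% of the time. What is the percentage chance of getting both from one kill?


For independent events, P(both) = P(A) * P(B)
= 10% * 20%
= 200 / 100 %
= 2.0%

2.0%


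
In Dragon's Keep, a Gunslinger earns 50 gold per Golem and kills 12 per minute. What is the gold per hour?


Gold per minute = 50 * 12 = 600
Gold per hour = 600 * 60 = 36000

36000 gold/hour


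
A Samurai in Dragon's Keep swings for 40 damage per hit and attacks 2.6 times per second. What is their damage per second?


DPS = damage * attack_speed
= 40 * 2.6
= 104.0

104.0 DPS


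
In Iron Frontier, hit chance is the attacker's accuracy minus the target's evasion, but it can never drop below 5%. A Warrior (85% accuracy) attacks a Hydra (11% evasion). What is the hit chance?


accuracy - evasion = 85 - 11 = 74
Apply floor: max(74, 5) = 74
Hit chance = 74%

74%


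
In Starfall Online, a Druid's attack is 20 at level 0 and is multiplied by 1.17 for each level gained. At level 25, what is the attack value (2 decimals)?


value = base * growth^level
= 20 * 1.17^25
= 20 * 50.657826
= 1013.16

1013.16 attack


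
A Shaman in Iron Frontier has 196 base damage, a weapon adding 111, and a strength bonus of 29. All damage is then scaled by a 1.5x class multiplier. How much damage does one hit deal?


Sum base + weapon + str = 196 + 111 + 29 = 336
Multiply by 1.5:
336 * 1.5 = 504.0

504.0 damage


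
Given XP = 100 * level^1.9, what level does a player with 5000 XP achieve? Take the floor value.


XP = 100 * level^1.9, so level = (XP / 100)^(1/1.9)
= (5000 / 100)^(1/1.9)
= 50.0^0.5263
= 7.8378
Floor: level = 7

level 7


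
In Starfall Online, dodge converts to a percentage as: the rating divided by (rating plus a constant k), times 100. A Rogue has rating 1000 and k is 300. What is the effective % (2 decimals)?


effective% = rating / (rating + k) * 100
= 1000 / (1000 + 300) * 100
= 1000 / 1300 * 100
= 0.769231 * 100
= 76.92%

76.92%


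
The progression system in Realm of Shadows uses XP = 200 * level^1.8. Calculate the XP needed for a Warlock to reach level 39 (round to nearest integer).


XP = 200 * level^1.8
Substitute level = 39:
XP = 200 * 39^1.8
= 200 * 730.9982
= 146200

146200 XP


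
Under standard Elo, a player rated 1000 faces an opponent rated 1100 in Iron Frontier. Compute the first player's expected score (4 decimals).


Elo expected score: Ea = 1/(1 + 10^((Rb-Ra)/400))
Rb - Ra = 1100 - 1000 = 100
(Rb-Ra)/400 = 100/400 = 0.25
10^0.25 = 1.778279
Ea = 1/(1 + 1.778279) = 1/2.778279 = 0.3599

0.3599


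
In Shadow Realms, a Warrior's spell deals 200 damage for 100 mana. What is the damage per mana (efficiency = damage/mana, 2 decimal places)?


Efficiency = damage / mana
= 200 / 100
= 2.00

2.00 dmg/mana


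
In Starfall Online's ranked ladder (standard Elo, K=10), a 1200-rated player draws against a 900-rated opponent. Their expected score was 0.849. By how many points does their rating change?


Elo update: delta = K * (S - Ea), where S = 0.5 (draws)
S - Ea = 0.5 - 0.849 = -0.349
Rating change = 10 * -0.349
= -3.49

-3.49 rating points


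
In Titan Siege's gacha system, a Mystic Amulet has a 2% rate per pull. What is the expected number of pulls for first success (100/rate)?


Expected pulls for a geometric distribution = 1/p = 100 / rate%
= 100 / 2
= 50.0

50.0 pulls


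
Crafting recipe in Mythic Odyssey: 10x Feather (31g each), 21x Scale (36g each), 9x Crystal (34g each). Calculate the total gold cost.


Cost breakdown:
  Feather: 10 * 31 = 310
  Scale: 21 * 36 = 756
  Crystal: 9 * 34 = 306
Total = 310 + 756 + 306 = 1372

1372 gold


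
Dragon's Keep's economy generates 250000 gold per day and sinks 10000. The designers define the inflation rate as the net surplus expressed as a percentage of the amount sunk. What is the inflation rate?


Net gold = 250000 - 10000 = 240000
Inflation rate = net / sunk * 100 = 240000 / 10000 * 100
= 24.0 * 100
= 2400.00%

2400.00%


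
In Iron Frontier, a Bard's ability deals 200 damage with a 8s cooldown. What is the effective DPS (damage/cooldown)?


DPS = damage / cooldown
= 200 / 8
= 25.00

25.00 DPS


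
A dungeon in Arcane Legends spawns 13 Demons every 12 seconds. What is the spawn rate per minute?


Spawns per minute = count * (60 / interval)
= 13 * (60 / 12)
= 13 * 5.0
= 65.0

65.0 per minute


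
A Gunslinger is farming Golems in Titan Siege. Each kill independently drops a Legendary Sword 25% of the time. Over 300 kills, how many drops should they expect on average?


Expected drops = kills * (drop_rate / 100)
= 300 * (25 / 100)
= 300 * 0.25
= 75.0

75.0 drops


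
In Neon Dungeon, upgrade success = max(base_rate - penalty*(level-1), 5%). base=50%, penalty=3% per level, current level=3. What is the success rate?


raw_rate = 50 - 3 * (3 - 1)
= 50 - 3 * 2
= 50 - 6
= 44
Apply floor: max(44, 5) = 44%

44%


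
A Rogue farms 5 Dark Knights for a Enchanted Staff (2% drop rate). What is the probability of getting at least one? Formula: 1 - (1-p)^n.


P(at least one) = 1 - P(none) = 1 - (1-p)^n
p = 2/100 = 0.02
1 - p = 0.98
(1 - p)^5 = 0.98^5 = 0.903921
P(at least one) = 1 - 0.903921 = 0.0961

0.0961


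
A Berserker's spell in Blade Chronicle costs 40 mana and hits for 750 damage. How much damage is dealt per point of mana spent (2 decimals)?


Efficiency = damage / mana
= 750 / 40
= 18.75

18.75 dmg/mana


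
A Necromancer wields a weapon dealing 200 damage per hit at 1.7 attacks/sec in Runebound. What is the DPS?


DPS = damage * attack_speed
= 200 * 1.7
= 340.0

340.0 DPS


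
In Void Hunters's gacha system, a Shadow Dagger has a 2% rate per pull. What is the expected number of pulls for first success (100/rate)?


Expected pulls for a geometric distribution = 1/p = 100 / rate%
= 100 / 2
= 50.0

50.0 pulls


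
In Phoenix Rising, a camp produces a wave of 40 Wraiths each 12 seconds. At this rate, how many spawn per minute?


Spawns per minute = count * (60 / interval)
= 40 * (60 / 12)
= 40 * 5.0
= 200.0

200.0 per minute


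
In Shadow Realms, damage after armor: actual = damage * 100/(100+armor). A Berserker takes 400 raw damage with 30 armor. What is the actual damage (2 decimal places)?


actual = 400 * 100 / (100 + 30)
= 400 * 100 / 130
= 40000 / 130
= 307.69

307.69 damage


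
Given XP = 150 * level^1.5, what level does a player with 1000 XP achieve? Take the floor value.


XP = 150 * level^1.5, so level = (XP / 150)^(1/1.5)
= (1000 / 150)^(1/1.5)
= 6.6667^0.6667
= 3.5422
Floor: level = 3

level 3


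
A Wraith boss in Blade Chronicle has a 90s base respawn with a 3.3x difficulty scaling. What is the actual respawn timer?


Respawn time = base * multiplier
= 90 * 3.3
= 297.0 seconds

297.0 seconds


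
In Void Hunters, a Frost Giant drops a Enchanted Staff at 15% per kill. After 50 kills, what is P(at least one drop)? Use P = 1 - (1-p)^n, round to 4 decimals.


P(at least one) = 1 - P(none) = 1 - (1-p)^n
p = 15/100 = 0.15
1 - p = 0.85
(1 - p)^50 = 0.85^50 = 0.000296
P(at least one) = 1 - 0.000296 = 0.9997

0.9997


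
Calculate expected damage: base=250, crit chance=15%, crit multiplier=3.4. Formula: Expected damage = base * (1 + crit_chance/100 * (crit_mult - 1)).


E[dmg] = base * (1 + crit_chance * (crit_mult - 1))
cc as decimal = 15/100 = 0.15
cm - 1 = 3.4 - 1 = 2.4
Bonus factor = 0.15 * 2.4 = 0.36
Total multiplier = 1 + 0.36 = 1.36
Expected damage = 250 * 1.36 = 340.00

340.00 damage


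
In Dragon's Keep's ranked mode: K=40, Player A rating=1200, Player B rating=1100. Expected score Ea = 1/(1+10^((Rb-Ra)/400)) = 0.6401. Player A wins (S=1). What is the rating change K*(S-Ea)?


Elo update: delta = K * (S - Ea), where S = 1 (wins)
S - Ea = 1 - 0.6401 = 0.3599
Rating change = 40 * 0.3599
= 14.40

14.40 rating points


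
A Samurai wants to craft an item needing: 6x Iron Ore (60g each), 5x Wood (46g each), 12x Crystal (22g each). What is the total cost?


Cost breakdown:
  Iron Ore: 6 * 60 = 360
  Wood: 5 * 46 = 230
  Crystal: 12 * 22 = 264
Total = 360 + 230 + 264 = 854

854 gold


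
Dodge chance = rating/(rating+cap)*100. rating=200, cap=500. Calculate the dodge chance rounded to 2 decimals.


dodge% = 200 / (200 + 500) * 100
= 200 / 700 * 100
= 0.285714 * 100
= 28.57%

28.57%


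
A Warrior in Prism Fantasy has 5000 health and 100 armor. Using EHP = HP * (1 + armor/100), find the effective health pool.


EHP = 5000 * (1 + 100/100)
= 5000 * (1 + 1.0)
= 5000 * 2.0
= 10000.0

10000.0 EHP


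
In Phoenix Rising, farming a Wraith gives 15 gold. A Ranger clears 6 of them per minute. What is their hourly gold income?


Gold per minute = 15 * 6 = 90
Gold per hour = 90 * 60 = 5400

5400 gold/hour


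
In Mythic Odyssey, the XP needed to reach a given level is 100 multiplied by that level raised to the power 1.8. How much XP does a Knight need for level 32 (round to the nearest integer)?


XP = 100 * level^1.8
Substitute level = 32:
XP = 100 * 32^1.8
= 100 * 512.0
= 51200

51200 XP


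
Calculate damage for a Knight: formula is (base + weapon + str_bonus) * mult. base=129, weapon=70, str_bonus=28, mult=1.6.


Sum base + weapon + str = 129 + 70 + 28 = 227
Multiply by 1.6:
227 * 1.6 = 363.2

363.2 damage


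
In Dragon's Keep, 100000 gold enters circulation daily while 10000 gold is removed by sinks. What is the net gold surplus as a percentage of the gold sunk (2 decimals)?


Net gold = 100000 - 10000 = 90000
Inflation rate = net / sunk * 100 = 90000 / 10000 * 100
= 9.0 * 100
= 900.00%

900.00%
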